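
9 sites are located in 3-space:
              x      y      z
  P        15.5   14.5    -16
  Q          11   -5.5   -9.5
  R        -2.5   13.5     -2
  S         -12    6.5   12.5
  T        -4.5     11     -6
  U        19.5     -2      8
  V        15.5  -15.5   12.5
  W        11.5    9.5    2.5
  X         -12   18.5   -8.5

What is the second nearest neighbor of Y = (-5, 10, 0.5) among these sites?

T

Since √ is increasing, it suffices to compare squared distances:
|YP|² = (-5−15.5)² + (10−14.5)² + (0.5−(-16))² = 420.25 + 20.25 + 272.25 = 712.75
|YQ|² = (-5−11)² + (10−(-5.5))² + (0.5−(-9.5))² = 256 + 240.25 + 100 = 596.25
|YR|² = (-5−(-2.5))² + (10−13.5)² + (0.5−(-2))² = 6.25 + 12.25 + 6.25 = 24.75
|YS|² = (-5−(-12))² + (10−6.5)² + (0.5−12.5)² = 49 + 12.25 + 144 = 205.25
|YT|² = (-5−(-4.5))² + (10−11)² + (0.5−(-6))² = 0.25 + 1 + 42.25 = 43.5
|YU|² = (-5−19.5)² + (10−(-2))² + (0.5−8)² = 600.25 + 144 + 56.25 = 800.5
|YV|² = (-5−15.5)² + (10−(-15.5))² + (0.5−12.5)² = 420.25 + 650.25 + 144 = 1214.5
|YW|² = (-5−11.5)² + (10−9.5)² + (0.5−2.5)² = 272.25 + 0.25 + 4 = 276.5
|YX|² = (-5−(-12))² + (10−18.5)² + (0.5−(-8.5))² = 49 + 72.25 + 81 = 202.25
Sorted ascending: R, T, X, … — the second-nearest is T.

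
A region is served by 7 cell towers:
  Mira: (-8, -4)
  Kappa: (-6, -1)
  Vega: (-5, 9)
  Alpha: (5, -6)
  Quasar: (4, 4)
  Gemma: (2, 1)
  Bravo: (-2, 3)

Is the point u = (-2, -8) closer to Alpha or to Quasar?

Compare squared distances:
d²(u, Alpha) = (-2−5)² + (-8−(-6))² = 49 + 4 = 53
d²(u, Quasar) = (-2−4)² + (-8−4)² = 36 + 144 = 180
53 < 180, so Alpha is closer.

Alpha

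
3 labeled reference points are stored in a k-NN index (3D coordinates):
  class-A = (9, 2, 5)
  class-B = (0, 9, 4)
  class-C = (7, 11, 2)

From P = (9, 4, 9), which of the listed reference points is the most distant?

Squared Euclidean distances:
d²(P, class-A) = (9−9)² + (4−2)² + (9−5)² = 0 + 4 + 16 = 20
d²(P, class-B) = (9−0)² + (4−9)² + (9−4)² = 81 + 25 + 25 = 131
d²(P, class-C) = (9−7)² + (4−11)² + (9−2)² = 4 + 49 + 49 = 102
The largest is to class-B.

class-B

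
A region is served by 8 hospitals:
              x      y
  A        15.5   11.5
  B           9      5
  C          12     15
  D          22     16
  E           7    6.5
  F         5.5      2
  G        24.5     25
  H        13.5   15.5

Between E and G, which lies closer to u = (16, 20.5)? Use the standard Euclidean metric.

Compare squared distances:
|uE|² = (16−7)² + (20.5−6.5)² = 81 + 196 = 277
|uG|² = (16−24.5)² + (20.5−25)² = 72.25 + 20.25 = 92.5
277 > 92.5, so G is closer.

G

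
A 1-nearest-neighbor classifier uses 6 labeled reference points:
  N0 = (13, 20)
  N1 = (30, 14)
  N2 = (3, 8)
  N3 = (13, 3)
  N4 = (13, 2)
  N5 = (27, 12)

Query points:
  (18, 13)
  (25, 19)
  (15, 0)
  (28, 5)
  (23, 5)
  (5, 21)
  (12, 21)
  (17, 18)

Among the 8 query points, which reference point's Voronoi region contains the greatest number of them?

(18, 13) — d² to each: N0:74, N1:145, N2:250, N3:125, N4:146, N5:82 → nearest is N0
(25, 19) — d² to each: N0:145, N1:50, N2:605, N3:400, N4:433, N5:53 → nearest is N1
(15, 0) — d² to each: N0:404, N1:421, N2:208, N3:13, N4:8, N5:288 → nearest is N4
(28, 5) — d² to each: N0:450, N1:85, N2:634, N3:229, N4:234, N5:50 → nearest is N5
(23, 5) — d² to each: N0:325, N1:130, N2:409, N3:104, N4:109, N5:65 → nearest is N5
(5, 21) — d² to each: N0:65, N1:674, N2:173, N3:388, N4:425, N5:565 → nearest is N0
(12, 21) — d² to each: N0:2, N1:373, N2:250, N3:325, N4:362, N5:306 → nearest is N0
(17, 18) — d² to each: N0:20, N1:185, N2:296, N3:241, N4:272, N5:136 → nearest is N0
Tally — N0:4, N1:1, N4:1, N5:2. N0 captures the most (4).

N0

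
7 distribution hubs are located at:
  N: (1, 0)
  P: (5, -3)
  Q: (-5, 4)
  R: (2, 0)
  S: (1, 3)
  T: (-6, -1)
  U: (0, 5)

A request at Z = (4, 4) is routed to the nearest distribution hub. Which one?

Compare squared distances (the ordering matches that of the actual distances):
|ZN|² = (4−1)² + (4−0)² = 9 + 16 = 25
|ZP|² = (4−5)² + (4−(-3))² = 1 + 49 = 50
|ZQ|² = (4−(-5))² + (4−4)² = 81 + 0 = 81
|ZR|² = (4−2)² + (4−0)² = 4 + 16 = 20
|ZS|² = (4−1)² + (4−3)² = 9 + 1 = 10
|ZT|² = (4−(-6))² + (4−(-1))² = 100 + 25 = 125
|ZU|² = (4−0)² + (4−5)² = 16 + 1 = 17
S is nearest.

S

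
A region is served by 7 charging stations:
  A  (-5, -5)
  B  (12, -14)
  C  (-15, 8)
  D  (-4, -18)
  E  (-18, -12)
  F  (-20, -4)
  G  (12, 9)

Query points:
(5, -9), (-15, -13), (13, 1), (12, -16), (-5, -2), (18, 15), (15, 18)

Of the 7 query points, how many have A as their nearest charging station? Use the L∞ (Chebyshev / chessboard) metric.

1

(5, -9) — d to each: A:10, B:7, C:20, D:9, E:23, F:25, G:18 → nearest is B
(-15, -13) — d to each: A:10, B:27, C:21, D:11, E:3, F:9, G:27 → nearest is E
(13, 1) — d to each: A:18, B:15, C:28, D:19, E:31, F:33, G:8 → nearest is G
(12, -16) — d to each: A:17, B:2, C:27, D:16, E:30, F:32, G:25 → nearest is B
(-5, -2) — d to each: A:3, B:17, C:10, D:16, E:13, F:15, G:17 → nearest is A
(18, 15) — d to each: A:23, B:29, C:33, D:33, E:36, F:38, G:6 → nearest is G
(15, 18) — d to each: A:23, B:32, C:30, D:36, E:33, F:35, G:9 → nearest is G
1 of the 7 points has A as nearest.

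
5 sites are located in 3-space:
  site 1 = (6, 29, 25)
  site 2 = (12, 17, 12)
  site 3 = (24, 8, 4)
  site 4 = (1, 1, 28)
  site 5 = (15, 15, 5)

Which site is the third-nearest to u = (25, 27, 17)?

site 1

Squared Euclidean distances:
d²(u, site 1) = (25−6)² + (27−29)² + (17−25)² = 361 + 4 + 64 = 429
d²(u, site 2) = (25−12)² + (27−17)² + (17−12)² = 169 + 100 + 25 = 294
d²(u, site 3) = (25−24)² + (27−8)² + (17−4)² = 1 + 361 + 169 = 531
d²(u, site 4) = (25−1)² + (27−1)² + (17−28)² = 576 + 676 + 121 = 1373
d²(u, site 5) = (25−15)² + (27−15)² + (17−5)² = 100 + 144 + 144 = 388
Sorted ascending: site 2, site 5, site 1, site 3, … — the third-nearest is site 1.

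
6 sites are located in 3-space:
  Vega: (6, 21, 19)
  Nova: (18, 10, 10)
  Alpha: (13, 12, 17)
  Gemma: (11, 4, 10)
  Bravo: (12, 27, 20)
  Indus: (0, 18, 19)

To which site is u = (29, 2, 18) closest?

Nova

Squared Euclidean distances:
d²(u, Vega) = (29−6)² + (2−21)² + (18−19)² = 529 + 361 + 1 = 891
d²(u, Nova) = (29−18)² + (2−10)² + (18−10)² = 121 + 64 + 64 = 249
d²(u, Alpha) = (29−13)² + (2−12)² + (18−17)² = 256 + 100 + 1 = 357
d²(u, Gemma) = (29−11)² + (2−4)² + (18−10)² = 324 + 4 + 64 = 392
d²(u, Bravo) = (29−12)² + (2−27)² + (18−20)² = 289 + 625 + 4 = 918
d²(u, Indus) = (29−0)² + (2−18)² + (18−19)² = 841 + 256 + 1 = 1098
Minimum is at Nova.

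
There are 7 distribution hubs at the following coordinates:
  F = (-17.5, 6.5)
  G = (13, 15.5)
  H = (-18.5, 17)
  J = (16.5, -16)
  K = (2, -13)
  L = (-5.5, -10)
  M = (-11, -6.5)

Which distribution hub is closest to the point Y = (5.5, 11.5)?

Compare squared distances (the ordering matches that of the actual distances):
|YF|² = (5.5−(-17.5))² + (11.5−6.5)² = 529 + 25 = 554
|YG|² = (5.5−13)² + (11.5−15.5)² = 56.25 + 16 = 72.25
|YH|² = (5.5−(-18.5))² + (11.5−17)² = 576 + 30.25 = 606.25
|YJ|² = (5.5−16.5)² + (11.5−(-16))² = 121 + 756.25 = 877.25
|YK|² = (5.5−2)² + (11.5−(-13))² = 12.25 + 600.25 = 612.5
|YL|² = (5.5−(-5.5))² + (11.5−(-10))² = 121 + 462.25 = 583.25
|YM|² = (5.5−(-11))² + (11.5−(-6.5))² = 272.25 + 324 = 596.25
G is nearest.

G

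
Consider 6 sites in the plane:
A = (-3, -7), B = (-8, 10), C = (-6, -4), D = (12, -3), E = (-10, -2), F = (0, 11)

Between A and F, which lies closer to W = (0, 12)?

F

Compare squared distances:
|WA|² = (0−(-3))² + (12−(-7))² = 9 + 361 = 370
|WF|² = (0−0)² + (12−11)² = 0 + 1 = 1
370 > 1, so F is closer.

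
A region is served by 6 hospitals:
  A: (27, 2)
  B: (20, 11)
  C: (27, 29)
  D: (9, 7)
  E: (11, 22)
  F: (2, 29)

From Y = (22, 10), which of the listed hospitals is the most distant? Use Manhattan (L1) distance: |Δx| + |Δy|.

F

d(Y,A) = |22−27| + |10−2| = 5 + 8 = 13
d(Y,B) = |22−20| + |10−11| = 2 + 1 = 3
d(Y,C) = |22−27| + |10−29| = 5 + 19 = 24
d(Y,D) = |22−9| + |10−7| = 13 + 3 = 16
d(Y,E) = |22−11| + |10−22| = 11 + 12 = 23
d(Y,F) = |22−2| + |10−29| = 20 + 19 = 39
The largest is to F.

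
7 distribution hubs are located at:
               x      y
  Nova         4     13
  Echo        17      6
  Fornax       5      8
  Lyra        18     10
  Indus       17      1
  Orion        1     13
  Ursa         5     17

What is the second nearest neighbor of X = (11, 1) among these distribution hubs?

Since √ is increasing, it suffices to compare squared distances:
d²(X, Nova) = (11−4)² + (1−13)² = 49 + 144 = 193
d²(X, Echo) = (11−17)² + (1−6)² = 36 + 25 = 61
d²(X, Fornax) = (11−5)² + (1−8)² = 36 + 49 = 85
d²(X, Lyra) = (11−18)² + (1−10)² = 49 + 81 = 130
d²(X, Indus) = (11−17)² + (1−1)² = 36 + 0 = 36
d²(X, Orion) = (11−1)² + (1−13)² = 100 + 144 = 244
d²(X, Ursa) = (11−5)² + (1−17)² = 36 + 256 = 292
Sorted ascending: Indus, Echo, Fornax, … — the second-nearest is Echo.

Echo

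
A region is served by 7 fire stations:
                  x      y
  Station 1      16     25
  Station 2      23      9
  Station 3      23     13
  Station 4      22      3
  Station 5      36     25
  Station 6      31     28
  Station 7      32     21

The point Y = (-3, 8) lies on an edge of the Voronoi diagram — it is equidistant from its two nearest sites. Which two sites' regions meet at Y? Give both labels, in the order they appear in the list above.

Squared distances from Y to each site:
d²(Y, Station 1) = (-3−16)² + (8−25)² = 361 + 289 = 650
d²(Y, Station 2) = (-3−23)² + (8−9)² = 676 + 1 = 677
d²(Y, Station 3) = (-3−23)² + (8−13)² = 676 + 25 = 701
d²(Y, Station 4) = (-3−22)² + (8−3)² = 625 + 25 = 650
d²(Y, Station 5) = (-3−36)² + (8−25)² = 1521 + 289 = 1810
d²(Y, Station 6) = (-3−31)² + (8−28)² = 1156 + 400 = 1556
d²(Y, Station 7) = (-3−32)² + (8−21)² = 1225 + 169 = 1394
Y is equidistant from Station 1 and Station 4 (both at squared distance 650), and every other site is strictly farther — so Y lies on the Station 1–Station 4 Voronoi edge.

Station 1 and Station 4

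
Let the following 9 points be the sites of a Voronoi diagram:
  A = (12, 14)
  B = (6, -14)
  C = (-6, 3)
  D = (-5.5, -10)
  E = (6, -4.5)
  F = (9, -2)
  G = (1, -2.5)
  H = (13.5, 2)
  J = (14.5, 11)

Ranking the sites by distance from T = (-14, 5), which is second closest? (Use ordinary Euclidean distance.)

G

Since √ is increasing, it suffices to compare squared distances:
|TA|² = (-14−12)² + (5−14)² = 676 + 81 = 757
|TB|² = (-14−6)² + (5−(-14))² = 400 + 361 = 761
|TC|² = (-14−(-6))² + (5−3)² = 64 + 4 = 68
|TD|² = (-14−(-5.5))² + (5−(-10))² = 72.25 + 225 = 297.25
|TE|² = (-14−6)² + (5−(-4.5))² = 400 + 90.25 = 490.25
|TF|² = (-14−9)² + (5−(-2))² = 529 + 49 = 578
|TG|² = (-14−1)² + (5−(-2.5))² = 225 + 56.25 = 281.25
|TH|² = (-14−13.5)² + (5−2)² = 756.25 + 9 = 765.25
|TJ|² = (-14−14.5)² + (5−11)² = 812.25 + 36 = 848.25
Sorted ascending: C, G, D, … — the second-nearest is G.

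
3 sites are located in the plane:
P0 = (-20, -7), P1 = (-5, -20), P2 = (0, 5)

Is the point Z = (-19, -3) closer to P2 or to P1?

P2

Compare squared distances:
|ZP2|² = (-19−0)² + (-3−5)² = 361 + 64 = 425
|ZP1|² = (-19−(-5))² + (-3−(-20))² = 196 + 289 = 485
425 < 485, so P2 is closer.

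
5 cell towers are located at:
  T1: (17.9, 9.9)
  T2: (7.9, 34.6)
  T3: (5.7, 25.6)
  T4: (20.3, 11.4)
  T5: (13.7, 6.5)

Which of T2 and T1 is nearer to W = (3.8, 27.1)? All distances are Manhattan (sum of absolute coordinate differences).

d(W,T2) = |3.8−7.9| + |27.1−34.6| = 4.1 + 7.5 = 11.6
d(W,T1) = |3.8−17.9| + |27.1−9.9| = 14.1 + 17.2 = 31.3
11.6 < 31.3, so T2 is closer.

T2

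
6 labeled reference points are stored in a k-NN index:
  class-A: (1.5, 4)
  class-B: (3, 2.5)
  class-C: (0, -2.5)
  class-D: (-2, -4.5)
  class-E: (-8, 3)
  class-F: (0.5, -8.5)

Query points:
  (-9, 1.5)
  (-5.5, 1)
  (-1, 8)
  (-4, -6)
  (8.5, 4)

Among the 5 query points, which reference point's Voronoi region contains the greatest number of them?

(-9, 1.5) — d² to each: class-A:116.5, class-B:145, class-C:97, class-D:85, class-E:3.25, class-F:190.25 → nearest is class-E
(-5.5, 1) — d² to each: class-A:58, class-B:74.5, class-C:42.5, class-D:42.5, class-E:10.25, class-F:126.25 → nearest is class-E
(-1, 8) — d² to each: class-A:22.25, class-B:46.25, class-C:111.25, class-D:157.25, class-E:74, class-F:274.5 → nearest is class-A
(-4, -6) — d² to each: class-A:130.25, class-B:121.25, class-C:28.25, class-D:6.25, class-E:97, class-F:26.5 → nearest is class-D
(8.5, 4) — d² to each: class-A:49, class-B:32.5, class-C:114.5, class-D:182.5, class-E:273.25, class-F:220.25 → nearest is class-B
Tally — class-A:1, class-B:1, class-D:1, class-E:2. class-E captures the most (2).

class-E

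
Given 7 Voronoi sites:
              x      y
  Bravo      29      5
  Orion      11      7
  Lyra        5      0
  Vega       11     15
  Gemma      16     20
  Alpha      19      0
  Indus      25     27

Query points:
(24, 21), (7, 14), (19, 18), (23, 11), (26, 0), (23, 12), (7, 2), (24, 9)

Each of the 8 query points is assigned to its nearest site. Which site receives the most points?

(24, 21) — d² to each: Bravo:281, Orion:365, Lyra:802, Vega:205, Gemma:65, Alpha:466, Indus:37 → nearest is Indus
(7, 14) — d² to each: Bravo:565, Orion:65, Lyra:200, Vega:17, Gemma:117, Alpha:340, Indus:493 → nearest is Vega
(19, 18) — d² to each: Bravo:269, Orion:185, Lyra:520, Vega:73, Gemma:13, Alpha:324, Indus:117 → nearest is Gemma
(23, 11) — d² to each: Bravo:72, Orion:160, Lyra:445, Vega:160, Gemma:130, Alpha:137, Indus:260 → nearest is Bravo
(26, 0) — d² to each: Bravo:34, Orion:274, Lyra:441, Vega:450, Gemma:500, Alpha:49, Indus:730 → nearest is Bravo
(23, 12) — d² to each: Bravo:85, Orion:169, Lyra:468, Vega:153, Gemma:113, Alpha:160, Indus:229 → nearest is Bravo
(7, 2) — d² to each: Bravo:493, Orion:41, Lyra:8, Vega:185, Gemma:405, Alpha:148, Indus:949 → nearest is Lyra
(24, 9) — d² to each: Bravo:41, Orion:173, Lyra:442, Vega:205, Gemma:185, Alpha:106, Indus:325 → nearest is Bravo
Tally — Bravo:4, Lyra:1, Vega:1, Gemma:1, Indus:1. Bravo captures the most (4).

Bravo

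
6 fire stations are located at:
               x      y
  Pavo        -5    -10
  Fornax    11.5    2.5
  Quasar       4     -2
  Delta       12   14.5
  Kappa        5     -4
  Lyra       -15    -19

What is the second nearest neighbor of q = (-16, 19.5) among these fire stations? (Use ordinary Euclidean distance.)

Since √ is increasing, it suffices to compare squared distances:
d²(q, Pavo) = 121 + 870.25 = 991.25
d²(q, Fornax) = 756.25 + 289 = 1045.25
d²(q, Quasar) = 400 + 462.25 = 862.25
d²(q, Delta) = 784 + 25 = 809
d²(q, Kappa) = 441 + 552.25 = 993.25
d²(q, Lyra) = 1 + 1482.25 = 1483.25
Sorted ascending: Delta, Quasar, Pavo, … — the second-nearest is Quasar.

Quasar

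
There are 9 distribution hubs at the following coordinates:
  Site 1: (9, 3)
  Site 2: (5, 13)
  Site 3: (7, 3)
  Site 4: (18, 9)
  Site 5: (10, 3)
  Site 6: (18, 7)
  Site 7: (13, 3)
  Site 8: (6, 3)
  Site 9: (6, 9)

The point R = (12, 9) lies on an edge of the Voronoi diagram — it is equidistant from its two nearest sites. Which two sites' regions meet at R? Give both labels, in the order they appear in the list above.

Site 4 and Site 9

Squared distances from R to each site:
d²(R, Site 1) = (12−9)² + (9−3)² = 9 + 36 = 45
d²(R, Site 2) = (12−5)² + (9−13)² = 49 + 16 = 65
d²(R, Site 3) = (12−7)² + (9−3)² = 25 + 36 = 61
d²(R, Site 4) = (12−18)² + (9−9)² = 36 + 0 = 36
d²(R, Site 5) = (12−10)² + (9−3)² = 4 + 36 = 40
d²(R, Site 6) = (12−18)² + (9−7)² = 36 + 4 = 40
d²(R, Site 7) = (12−13)² + (9−3)² = 1 + 36 = 37
d²(R, Site 8) = (12−6)² + (9−3)² = 36 + 36 = 72
d²(R, Site 9) = (12−6)² + (9−9)² = 36 + 0 = 36
R is equidistant from Site 4 and Site 9 (both at squared distance 36), and every other site is strictly farther — so R lies on the Site 4–Site 9 Voronoi edge.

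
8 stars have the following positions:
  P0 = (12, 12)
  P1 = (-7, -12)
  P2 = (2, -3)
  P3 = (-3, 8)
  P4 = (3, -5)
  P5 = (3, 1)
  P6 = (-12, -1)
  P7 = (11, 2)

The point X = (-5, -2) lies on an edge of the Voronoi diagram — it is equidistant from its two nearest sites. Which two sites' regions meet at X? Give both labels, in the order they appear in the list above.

Squared distances from X to each site:
|XP0|² = 289 + 196 = 485
|XP1|² = 4 + 100 = 104
|XP2|² = 49 + 1 = 50
|XP3|² = 4 + 100 = 104
|XP4|² = 64 + 9 = 73
|XP5|² = 64 + 9 = 73
|XP6|² = 49 + 1 = 50
|XP7|² = 256 + 16 = 272
X is equidistant from P2 and P6 (both at squared distance 50), and every other site is strictly farther — so X lies on the P2–P6 Voronoi edge.

P2 and P6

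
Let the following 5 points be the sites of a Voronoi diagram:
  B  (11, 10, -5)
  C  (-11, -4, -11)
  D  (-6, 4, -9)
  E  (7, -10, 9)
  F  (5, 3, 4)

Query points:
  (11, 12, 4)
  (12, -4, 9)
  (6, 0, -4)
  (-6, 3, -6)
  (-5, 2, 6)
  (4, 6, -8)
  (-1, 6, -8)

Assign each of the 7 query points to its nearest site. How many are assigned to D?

(11, 12, 4) — d² to each: B:85, C:965, D:522, E:525, F:117 → nearest is B
(12, -4, 9) — d² to each: B:393, C:929, D:712, E:61, F:123 → nearest is E
(6, 0, -4) — d² to each: B:126, C:354, D:185, E:270, F:74 → nearest is F
(-6, 3, -6) — d² to each: B:339, C:99, D:10, E:563, F:221 → nearest is D
(-5, 2, 6) — d² to each: B:441, C:361, D:230, E:297, F:105 → nearest is F
(4, 6, -8) — d² to each: B:74, C:334, D:105, E:554, F:154 → nearest is B
(-1, 6, -8) — d² to each: B:169, C:209, D:30, E:609, F:189 → nearest is D
2 of the 7 points have D as nearest.

2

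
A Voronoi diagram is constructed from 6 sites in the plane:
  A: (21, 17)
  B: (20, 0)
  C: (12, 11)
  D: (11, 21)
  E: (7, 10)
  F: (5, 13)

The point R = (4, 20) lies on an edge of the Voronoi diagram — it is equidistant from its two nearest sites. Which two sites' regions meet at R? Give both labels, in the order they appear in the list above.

D and F

Squared distances from R to each site:
|RA|² = (4−21)² + (20−17)² = 289 + 9 = 298
|RB|² = (4−20)² + (20−0)² = 256 + 400 = 656
|RC|² = (4−12)² + (20−11)² = 64 + 81 = 145
|RD|² = (4−11)² + (20−21)² = 49 + 1 = 50
|RE|² = (4−7)² + (20−10)² = 9 + 100 = 109
|RF|² = (4−5)² + (20−13)² = 1 + 49 = 50
R is equidistant from D and F (both at squared distance 50), and every other site is strictly farther — so R lies on the D–F Voronoi edge.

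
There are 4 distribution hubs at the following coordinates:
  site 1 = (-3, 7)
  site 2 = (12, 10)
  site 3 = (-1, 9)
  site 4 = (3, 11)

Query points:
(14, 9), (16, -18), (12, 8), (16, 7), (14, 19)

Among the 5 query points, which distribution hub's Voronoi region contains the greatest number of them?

(14, 9) — d² to each: site 1:293, site 2:5, site 3:225, site 4:125 → nearest is site 2
(16, -18) — d² to each: site 1:986, site 2:800, site 3:1018, site 4:1010 → nearest is site 2
(12, 8) — d² to each: site 1:226, site 2:4, site 3:170, site 4:90 → nearest is site 2
(16, 7) — d² to each: site 1:361, site 2:25, site 3:293, site 4:185 → nearest is site 2
(14, 19) — d² to each: site 1:433, site 2:85, site 3:325, site 4:185 → nearest is site 2
Tally — site 2:5. site 2 captures the most (5).

site 2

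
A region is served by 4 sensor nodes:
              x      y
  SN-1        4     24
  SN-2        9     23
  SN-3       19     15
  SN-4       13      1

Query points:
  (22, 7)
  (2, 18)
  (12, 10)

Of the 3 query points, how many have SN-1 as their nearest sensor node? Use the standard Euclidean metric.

(22, 7) — d² to each: SN-1:613, SN-2:425, SN-3:73, SN-4:117 → nearest is SN-3
(2, 18) — d² to each: SN-1:40, SN-2:74, SN-3:298, SN-4:410 → nearest is SN-1
(12, 10) — d² to each: SN-1:260, SN-2:178, SN-3:74, SN-4:82 → nearest is SN-3
1 of the 3 points has SN-1 as nearest.

1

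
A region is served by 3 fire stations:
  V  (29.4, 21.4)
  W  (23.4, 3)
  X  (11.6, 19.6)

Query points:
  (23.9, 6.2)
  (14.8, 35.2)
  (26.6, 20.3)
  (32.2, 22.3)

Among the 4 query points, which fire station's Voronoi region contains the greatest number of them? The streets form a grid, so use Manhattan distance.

V

(23.9, 6.2) — d to each: V:20.7, W:3.7, X:25.7 → nearest is W
(14.8, 35.2) — d to each: V:28.4, W:40.8, X:18.8 → nearest is X
(26.6, 20.3) — d to each: V:3.9, W:20.5, X:15.7 → nearest is V
(32.2, 22.3) — d to each: V:3.7, W:28.1, X:23.3 → nearest is V
Tally — V:2, W:1, X:1. V captures the most (2).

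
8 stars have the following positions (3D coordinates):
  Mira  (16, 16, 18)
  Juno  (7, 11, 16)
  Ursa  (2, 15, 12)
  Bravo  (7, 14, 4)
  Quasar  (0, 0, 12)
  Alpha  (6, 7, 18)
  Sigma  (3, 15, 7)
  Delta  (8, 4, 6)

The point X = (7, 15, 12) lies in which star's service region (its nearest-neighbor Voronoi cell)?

Ursa

Squared Euclidean distances:
d²(X, Mira) = (7−16)² + (15−16)² + (12−18)² = 81 + 1 + 36 = 118
d²(X, Juno) = (7−7)² + (15−11)² + (12−16)² = 0 + 16 + 16 = 32
d²(X, Ursa) = (7−2)² + (15−15)² + (12−12)² = 25 + 0 + 0 = 25
d²(X, Bravo) = (7−7)² + (15−14)² + (12−4)² = 0 + 1 + 64 = 65
d²(X, Quasar) = (7−0)² + (15−0)² + (12−12)² = 49 + 225 + 0 = 274
d²(X, Alpha) = (7−6)² + (15−7)² + (12−18)² = 1 + 64 + 36 = 101
d²(X, Sigma) = (7−3)² + (15−15)² + (12−7)² = 16 + 0 + 25 = 41
d²(X, Delta) = (7−8)² + (15−4)² + (12−6)² = 1 + 121 + 36 = 158
The smallest is to Ursa, so X lies in the Voronoi region of Ursa.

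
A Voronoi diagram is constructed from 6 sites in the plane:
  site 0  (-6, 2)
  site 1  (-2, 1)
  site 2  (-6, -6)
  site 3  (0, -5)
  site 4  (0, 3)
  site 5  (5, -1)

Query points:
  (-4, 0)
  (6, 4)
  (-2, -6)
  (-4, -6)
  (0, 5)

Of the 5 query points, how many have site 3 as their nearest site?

1

(-4, 0) — d² to each: site 0:8, site 1:5, site 2:40, site 3:41, site 4:25, site 5:82 → nearest is site 1
(6, 4) — d² to each: site 0:148, site 1:73, site 2:244, site 3:117, site 4:37, site 5:26 → nearest is site 5
(-2, -6) — d² to each: site 0:80, site 1:49, site 2:16, site 3:5, site 4:85, site 5:74 → nearest is site 3
(-4, -6) — d² to each: site 0:68, site 1:53, site 2:4, site 3:17, site 4:97, site 5:106 → nearest is site 2
(0, 5) — d² to each: site 0:45, site 1:20, site 2:157, site 3:100, site 4:4, site 5:61 → nearest is site 4
1 of the 5 points has site 3 as nearest.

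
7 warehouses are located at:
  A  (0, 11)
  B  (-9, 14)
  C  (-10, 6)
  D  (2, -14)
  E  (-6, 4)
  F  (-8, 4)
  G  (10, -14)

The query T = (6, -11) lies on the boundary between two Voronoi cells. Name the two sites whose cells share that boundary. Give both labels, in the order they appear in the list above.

D and G

Squared distances from T to each site:
|TA|² = (6−0)² + (-11−11)² = 36 + 484 = 520
|TB|² = (6−(-9))² + (-11−14)² = 225 + 625 = 850
|TC|² = (6−(-10))² + (-11−6)² = 256 + 289 = 545
|TD|² = (6−2)² + (-11−(-14))² = 16 + 9 = 25
|TE|² = (6−(-6))² + (-11−4)² = 144 + 225 = 369
|TF|² = (6−(-8))² + (-11−4)² = 196 + 225 = 421
|TG|² = (6−10)² + (-11−(-14))² = 16 + 9 = 25
T is equidistant from D and G (both at squared distance 25), and every other site is strictly farther — so T lies on the D–G Voronoi edge.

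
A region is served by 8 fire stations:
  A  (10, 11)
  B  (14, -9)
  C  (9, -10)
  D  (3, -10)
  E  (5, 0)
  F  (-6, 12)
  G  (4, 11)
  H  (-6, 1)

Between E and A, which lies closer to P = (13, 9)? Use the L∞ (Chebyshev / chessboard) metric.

A

d(P,E) = max(8, 9) = 9
d(P,A) = max(3, 2) = 3
9 > 3, so A is closer.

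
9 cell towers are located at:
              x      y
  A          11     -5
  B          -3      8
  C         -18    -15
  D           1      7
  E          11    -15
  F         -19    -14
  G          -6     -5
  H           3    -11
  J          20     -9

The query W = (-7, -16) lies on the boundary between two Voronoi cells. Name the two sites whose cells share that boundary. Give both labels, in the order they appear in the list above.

C and G

Squared distances from W to each site:
|WA|² = (-7−11)² + (-16−(-5))² = 324 + 121 = 445
|WB|² = (-7−(-3))² + (-16−8)² = 16 + 576 = 592
|WC|² = (-7−(-18))² + (-16−(-15))² = 121 + 1 = 122
|WD|² = (-7−1)² + (-16−7)² = 64 + 529 = 593
|WE|² = (-7−11)² + (-16−(-15))² = 324 + 1 = 325
|WF|² = (-7−(-19))² + (-16−(-14))² = 144 + 4 = 148
|WG|² = (-7−(-6))² + (-16−(-5))² = 1 + 121 = 122
|WH|² = (-7−3)² + (-16−(-11))² = 100 + 25 = 125
|WJ|² = (-7−20)² + (-16−(-9))² = 729 + 49 = 778
W is equidistant from C and G (both at squared distance 122), and every other site is strictly farther — so W lies on the C–G Voronoi edge.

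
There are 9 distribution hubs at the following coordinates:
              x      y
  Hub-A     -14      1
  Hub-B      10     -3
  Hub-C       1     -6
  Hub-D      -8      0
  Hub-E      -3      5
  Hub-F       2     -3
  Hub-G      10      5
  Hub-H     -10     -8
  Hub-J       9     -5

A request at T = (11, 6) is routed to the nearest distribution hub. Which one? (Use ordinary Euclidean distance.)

Hub-G

Since √ is increasing, it suffices to compare squared distances:
d²(T, Hub-A) = 625 + 25 = 650
d²(T, Hub-B) = 1 + 81 = 82
d²(T, Hub-C) = 100 + 144 = 244
d²(T, Hub-D) = 361 + 36 = 397
d²(T, Hub-E) = 196 + 1 = 197
d²(T, Hub-F) = 81 + 81 = 162
d²(T, Hub-G) = 1 + 1 = 2
d²(T, Hub-H) = 441 + 196 = 637
d²(T, Hub-J) = 4 + 121 = 125
Minimum is at Hub-G.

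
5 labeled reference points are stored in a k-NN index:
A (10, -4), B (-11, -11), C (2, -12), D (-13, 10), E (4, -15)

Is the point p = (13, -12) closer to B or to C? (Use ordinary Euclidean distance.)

Compare squared distances:
|pB|² = (13−(-11))² + (-12−(-11))² = 576 + 1 = 577
|pC|² = (13−2)² + (-12−(-12))² = 121 + 0 = 121
577 > 121, so C is closer.

C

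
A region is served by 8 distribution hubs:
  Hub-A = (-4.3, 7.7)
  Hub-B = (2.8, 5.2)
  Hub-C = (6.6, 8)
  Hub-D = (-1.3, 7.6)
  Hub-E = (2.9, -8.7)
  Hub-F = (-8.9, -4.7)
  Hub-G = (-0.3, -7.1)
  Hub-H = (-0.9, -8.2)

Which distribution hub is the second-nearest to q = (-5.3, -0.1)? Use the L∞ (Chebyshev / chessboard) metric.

Hub-G

d(q, Hub-A) = max(1, 7.8) = 7.8
d(q, Hub-B) = max(8.1, 5.3) = 8.1
d(q, Hub-C) = max(11.9, 8.1) = 11.9
d(q, Hub-D) = max(4, 7.7) = 7.7
d(q, Hub-E) = max(8.2, 8.6) = 8.6
d(q, Hub-F) = max(3.6, 4.6) = 4.6
d(q, Hub-G) = max(5, 7) = 7
d(q, Hub-H) = max(4.4, 8.1) = 8.1
Sorted ascending: Hub-F, Hub-G, Hub-D, … — the second-nearest is Hub-G.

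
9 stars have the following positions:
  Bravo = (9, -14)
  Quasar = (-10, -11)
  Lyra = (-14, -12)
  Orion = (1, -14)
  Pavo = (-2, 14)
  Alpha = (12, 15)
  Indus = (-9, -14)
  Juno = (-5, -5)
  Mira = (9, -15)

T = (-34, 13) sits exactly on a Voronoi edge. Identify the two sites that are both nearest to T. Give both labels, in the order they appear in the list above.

Lyra and Pavo

Squared distances from T to each site:
d²(T, Bravo) = (-34−9)² + (13−(-14))² = 1849 + 729 = 2578
d²(T, Quasar) = (-34−(-10))² + (13−(-11))² = 576 + 576 = 1152
d²(T, Lyra) = (-34−(-14))² + (13−(-12))² = 400 + 625 = 1025
d²(T, Orion) = (-34−1)² + (13−(-14))² = 1225 + 729 = 1954
d²(T, Pavo) = (-34−(-2))² + (13−14)² = 1024 + 1 = 1025
d²(T, Alpha) = (-34−12)² + (13−15)² = 2116 + 4 = 2120
d²(T, Indus) = (-34−(-9))² + (13−(-14))² = 625 + 729 = 1354
d²(T, Juno) = (-34−(-5))² + (13−(-5))² = 841 + 324 = 1165
d²(T, Mira) = (-34−9)² + (13−(-15))² = 1849 + 784 = 2633
T is equidistant from Lyra and Pavo (both at squared distance 1025), and every other site is strictly farther — so T lies on the Lyra–Pavo Voronoi edge.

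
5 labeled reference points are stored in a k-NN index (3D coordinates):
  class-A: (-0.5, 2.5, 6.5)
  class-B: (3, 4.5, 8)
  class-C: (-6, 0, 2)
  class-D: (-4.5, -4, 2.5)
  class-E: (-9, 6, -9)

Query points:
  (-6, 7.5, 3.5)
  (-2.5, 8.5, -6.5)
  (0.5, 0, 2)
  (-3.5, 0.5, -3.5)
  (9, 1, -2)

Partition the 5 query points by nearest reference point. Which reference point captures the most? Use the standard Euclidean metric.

class-C

(-6, 7.5, 3.5) — d² to each: class-A:64.25, class-B:110.25, class-C:58.5, class-D:135.5, class-E:167.5 → nearest is class-C
(-2.5, 8.5, -6.5) — d² to each: class-A:209, class-B:256.5, class-C:156.75, class-D:241.25, class-E:54.75 → nearest is class-E
(0.5, 0, 2) — d² to each: class-A:27.5, class-B:62.5, class-C:42.25, class-D:41.25, class-E:247.25 → nearest is class-A
(-3.5, 0.5, -3.5) — d² to each: class-A:113, class-B:190.5, class-C:36.75, class-D:57.25, class-E:90.75 → nearest is class-C
(9, 1, -2) — d² to each: class-A:164.75, class-B:148.25, class-C:242, class-D:227.5, class-E:398 → nearest is class-B
Tally — class-A:1, class-B:1, class-C:2, class-E:1. class-C captures the most (2).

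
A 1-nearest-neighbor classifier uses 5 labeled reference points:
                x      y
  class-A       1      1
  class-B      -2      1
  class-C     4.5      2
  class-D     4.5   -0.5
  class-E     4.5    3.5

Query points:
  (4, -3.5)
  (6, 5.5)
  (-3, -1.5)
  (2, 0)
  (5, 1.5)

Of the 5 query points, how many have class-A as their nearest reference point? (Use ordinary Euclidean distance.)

1

(4, -3.5) — d² to each: class-A:29.25, class-B:56.25, class-C:30.5, class-D:9.25, class-E:49.25 → nearest is class-D
(6, 5.5) — d² to each: class-A:45.25, class-B:84.25, class-C:14.5, class-D:38.25, class-E:6.25 → nearest is class-E
(-3, -1.5) — d² to each: class-A:22.25, class-B:7.25, class-C:68.5, class-D:57.25, class-E:81.25 → nearest is class-B
(2, 0) — d² to each: class-A:2, class-B:17, class-C:10.25, class-D:6.5, class-E:18.5 → nearest is class-A
(5, 1.5) — d² to each: class-A:16.25, class-B:49.25, class-C:0.5, class-D:4.25, class-E:4.25 → nearest is class-C
1 of the 5 points has class-A as nearest.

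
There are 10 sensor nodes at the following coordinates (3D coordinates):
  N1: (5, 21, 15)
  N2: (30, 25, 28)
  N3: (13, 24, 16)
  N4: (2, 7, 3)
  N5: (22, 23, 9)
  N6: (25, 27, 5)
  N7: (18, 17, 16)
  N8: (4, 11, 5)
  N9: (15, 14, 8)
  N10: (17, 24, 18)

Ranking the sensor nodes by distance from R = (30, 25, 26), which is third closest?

N7

Compare squared distances (the ordering matches that of the actual distances):
|RN1|² = (30−5)² + (25−21)² + (26−15)² = 625 + 16 + 121 = 762
|RN2|² = (30−30)² + (25−25)² + (26−28)² = 0 + 0 + 4 = 4
|RN3|² = (30−13)² + (25−24)² + (26−16)² = 289 + 1 + 100 = 390
|RN4|² = (30−2)² + (25−7)² + (26−3)² = 784 + 324 + 529 = 1637
|RN5|² = (30−22)² + (25−23)² + (26−9)² = 64 + 4 + 289 = 357
|RN6|² = (30−25)² + (25−27)² + (26−5)² = 25 + 4 + 441 = 470
|RN7|² = (30−18)² + (25−17)² + (26−16)² = 144 + 64 + 100 = 308
|RN8|² = (30−4)² + (25−11)² + (26−5)² = 676 + 196 + 441 = 1313
|RN9|² = (30−15)² + (25−14)² + (26−8)² = 225 + 121 + 324 = 670
d²(R, N10) = (30−17)² + (25−24)² + (26−18)² = 169 + 1 + 64 = 234
Sorted ascending: N2, N10, N7, N5, … — the third-nearest is N7.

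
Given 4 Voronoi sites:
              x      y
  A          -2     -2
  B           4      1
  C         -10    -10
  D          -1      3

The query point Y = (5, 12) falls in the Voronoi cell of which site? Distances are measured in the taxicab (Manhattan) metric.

B

d(Y,A) = |5−(-2)| + |12−(-2)| = 7 + 14 = 21
d(Y,B) = |5−4| + |12−1| = 1 + 11 = 12
d(Y,C) = |5−(-10)| + |12−(-10)| = 15 + 22 = 37
d(Y,D) = |5−(-1)| + |12−3| = 6 + 9 = 15
The smallest is to B, so Y lies in the Voronoi region of B.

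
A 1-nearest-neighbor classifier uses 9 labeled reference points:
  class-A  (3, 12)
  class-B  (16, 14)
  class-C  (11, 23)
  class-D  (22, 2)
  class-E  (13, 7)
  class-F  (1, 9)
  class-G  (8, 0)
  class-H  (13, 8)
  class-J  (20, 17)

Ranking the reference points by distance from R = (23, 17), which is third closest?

Compare squared distances (the ordering matches that of the actual distances):
d²(R, class-A) = (23−3)² + (17−12)² = 400 + 25 = 425
d²(R, class-B) = (23−16)² + (17−14)² = 49 + 9 = 58
d²(R, class-C) = (23−11)² + (17−23)² = 144 + 36 = 180
d²(R, class-D) = (23−22)² + (17−2)² = 1 + 225 = 226
d²(R, class-E) = (23−13)² + (17−7)² = 100 + 100 = 200
d²(R, class-F) = (23−1)² + (17−9)² = 484 + 64 = 548
d²(R, class-G) = (23−8)² + (17−0)² = 225 + 289 = 514
d²(R, class-H) = (23−13)² + (17−8)² = 100 + 81 = 181
d²(R, class-J) = (23−20)² + (17−17)² = 9 + 0 = 9
Sorted ascending: class-J, class-B, class-C, class-H, … — the third-nearest is class-C.

class-C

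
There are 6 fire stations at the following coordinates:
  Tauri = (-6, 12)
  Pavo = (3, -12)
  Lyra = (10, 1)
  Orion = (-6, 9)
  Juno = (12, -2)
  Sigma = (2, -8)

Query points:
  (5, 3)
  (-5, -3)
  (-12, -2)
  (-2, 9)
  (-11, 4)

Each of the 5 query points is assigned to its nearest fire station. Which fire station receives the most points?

(5, 3) — d² to each: Tauri:202, Pavo:229, Lyra:29, Orion:157, Juno:74, Sigma:130 → nearest is Lyra
(-5, -3) — d² to each: Tauri:226, Pavo:145, Lyra:241, Orion:145, Juno:290, Sigma:74 → nearest is Sigma
(-12, -2) — d² to each: Tauri:232, Pavo:325, Lyra:493, Orion:157, Juno:576, Sigma:232 → nearest is Orion
(-2, 9) — d² to each: Tauri:25, Pavo:466, Lyra:208, Orion:16, Juno:317, Sigma:305 → nearest is Orion
(-11, 4) — d² to each: Tauri:89, Pavo:452, Lyra:450, Orion:50, Juno:565, Sigma:313 → nearest is Orion
Tally — Lyra:1, Orion:3, Sigma:1. Orion captures the most (3).

Orion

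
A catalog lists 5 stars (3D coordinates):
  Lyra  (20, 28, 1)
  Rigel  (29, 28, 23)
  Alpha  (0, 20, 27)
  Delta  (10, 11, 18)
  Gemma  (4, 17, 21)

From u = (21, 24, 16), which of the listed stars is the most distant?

Since √ is increasing, it suffices to compare squared distances:
d²(u, Lyra) = (21−20)² + (24−28)² + (16−1)² = 1 + 16 + 225 = 242
d²(u, Rigel) = (21−29)² + (24−28)² + (16−23)² = 64 + 16 + 49 = 129
d²(u, Alpha) = (21−0)² + (24−20)² + (16−27)² = 441 + 16 + 121 = 578
d²(u, Delta) = (21−10)² + (24−11)² + (16−18)² = 121 + 169 + 4 = 294
d²(u, Gemma) = (21−4)² + (24−17)² + (16−21)² = 289 + 49 + 25 = 363
The largest is to Alpha.

Alpha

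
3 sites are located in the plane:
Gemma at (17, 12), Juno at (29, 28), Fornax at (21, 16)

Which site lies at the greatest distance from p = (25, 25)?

Gemma

Compare squared distances (the ordering matches that of the actual distances):
d²(p, Gemma) = (25−17)² + (25−12)² = 64 + 169 = 233
d²(p, Juno) = (25−29)² + (25−28)² = 16 + 9 = 25
d²(p, Fornax) = (25−21)² + (25−16)² = 16 + 81 = 97
The largest is to Gemma.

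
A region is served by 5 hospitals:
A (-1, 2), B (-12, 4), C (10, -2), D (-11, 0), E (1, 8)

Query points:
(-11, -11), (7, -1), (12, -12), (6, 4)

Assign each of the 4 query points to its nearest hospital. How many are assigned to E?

(-11, -11) — d² to each: A:269, B:226, C:522, D:121, E:505 → nearest is D
(7, -1) — d² to each: A:73, B:386, C:10, D:325, E:117 → nearest is C
(12, -12) — d² to each: A:365, B:832, C:104, D:673, E:521 → nearest is C
(6, 4) — d² to each: A:53, B:324, C:52, D:305, E:41 → nearest is E
1 of the 4 points has E as nearest.

1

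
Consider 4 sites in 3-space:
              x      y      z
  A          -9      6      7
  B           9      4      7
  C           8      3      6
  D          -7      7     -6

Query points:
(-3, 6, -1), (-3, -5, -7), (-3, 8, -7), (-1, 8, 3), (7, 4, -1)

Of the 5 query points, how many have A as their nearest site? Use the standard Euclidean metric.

1

(-3, 6, -1) — d² to each: A:100, B:212, C:179, D:42 → nearest is D
(-3, -5, -7) — d² to each: A:353, B:421, C:354, D:161 → nearest is D
(-3, 8, -7) — d² to each: A:236, B:356, C:315, D:18 → nearest is D
(-1, 8, 3) — d² to each: A:84, B:132, C:115, D:118 → nearest is A
(7, 4, -1) — d² to each: A:324, B:68, C:51, D:230 → nearest is C
1 of the 5 points has A as nearest.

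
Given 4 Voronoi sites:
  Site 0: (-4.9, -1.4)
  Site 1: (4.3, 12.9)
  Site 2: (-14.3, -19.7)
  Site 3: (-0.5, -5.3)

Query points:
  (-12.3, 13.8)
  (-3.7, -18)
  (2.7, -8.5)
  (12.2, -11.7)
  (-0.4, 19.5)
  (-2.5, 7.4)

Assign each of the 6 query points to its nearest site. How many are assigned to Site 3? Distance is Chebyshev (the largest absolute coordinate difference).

(-12.3, 13.8) — d to each: Site 0:15.2, Site 1:16.6, Site 2:33.5, Site 3:19.1 → nearest is Site 0
(-3.7, -18) — d to each: Site 0:16.6, Site 1:30.9, Site 2:10.6, Site 3:12.7 → nearest is Site 2
(2.7, -8.5) — d to each: Site 0:7.6, Site 1:21.4, Site 2:17, Site 3:3.2 → nearest is Site 3
(12.2, -11.7) — d to each: Site 0:17.1, Site 1:24.6, Site 2:26.5, Site 3:12.7 → nearest is Site 3
(-0.4, 19.5) — d to each: Site 0:20.9, Site 1:6.6, Site 2:39.2, Site 3:24.8 → nearest is Site 1
(-2.5, 7.4) — d to each: Site 0:8.8, Site 1:6.8, Site 2:27.1, Site 3:12.7 → nearest is Site 1
2 of the 6 points have Site 3 as nearest.

2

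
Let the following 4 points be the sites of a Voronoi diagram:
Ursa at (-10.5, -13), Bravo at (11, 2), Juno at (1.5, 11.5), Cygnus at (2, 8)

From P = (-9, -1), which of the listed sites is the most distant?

Since √ is increasing, it suffices to compare squared distances:
d²(P, Ursa) = (-9−(-10.5))² + (-1−(-13))² = 2.25 + 144 = 146.25
d²(P, Bravo) = (-9−11)² + (-1−2)² = 400 + 9 = 409
d²(P, Juno) = (-9−1.5)² + (-1−11.5)² = 110.25 + 156.25 = 266.5
d²(P, Cygnus) = (-9−2)² + (-1−8)² = 121 + 81 = 202
The largest is to Bravo.

Bravo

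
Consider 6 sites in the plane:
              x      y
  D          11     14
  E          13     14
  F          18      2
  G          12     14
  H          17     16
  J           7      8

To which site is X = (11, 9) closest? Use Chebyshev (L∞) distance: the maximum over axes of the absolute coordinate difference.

J

d(X,D) = max(0, 5) = 5
d(X,E) = max(2, 5) = 5
d(X,F) = max(7, 7) = 7
d(X,G) = max(1, 5) = 5
d(X,H) = max(6, 7) = 7
d(X,J) = max(4, 1) = 4
Minimum is at J.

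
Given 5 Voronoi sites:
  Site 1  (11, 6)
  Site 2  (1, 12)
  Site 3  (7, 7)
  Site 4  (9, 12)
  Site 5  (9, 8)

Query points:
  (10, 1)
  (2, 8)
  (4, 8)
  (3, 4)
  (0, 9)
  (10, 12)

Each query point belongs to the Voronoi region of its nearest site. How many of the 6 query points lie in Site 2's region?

2

(10, 1) — d² to each: Site 1:26, Site 2:202, Site 3:45, Site 4:122, Site 5:50 → nearest is Site 1
(2, 8) — d² to each: Site 1:85, Site 2:17, Site 3:26, Site 4:65, Site 5:49 → nearest is Site 2
(4, 8) — d² to each: Site 1:53, Site 2:25, Site 3:10, Site 4:41, Site 5:25 → nearest is Site 3
(3, 4) — d² to each: Site 1:68, Site 2:68, Site 3:25, Site 4:100, Site 5:52 → nearest is Site 3
(0, 9) — d² to each: Site 1:130, Site 2:10, Site 3:53, Site 4:90, Site 5:82 → nearest is Site 2
(10, 12) — d² to each: Site 1:37, Site 2:81, Site 3:34, Site 4:1, Site 5:17 → nearest is Site 4
2 of the 6 points have Site 2 as nearest.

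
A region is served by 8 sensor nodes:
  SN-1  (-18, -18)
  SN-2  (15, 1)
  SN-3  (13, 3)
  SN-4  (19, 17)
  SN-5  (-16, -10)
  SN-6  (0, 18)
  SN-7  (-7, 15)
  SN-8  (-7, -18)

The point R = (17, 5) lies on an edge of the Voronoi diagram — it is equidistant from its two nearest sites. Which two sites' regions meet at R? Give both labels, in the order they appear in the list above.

SN-2 and SN-3

Squared distances from R to each site:
d²(R, SN-1) = (17−(-18))² + (5−(-18))² = 1225 + 529 = 1754
d²(R, SN-2) = (17−15)² + (5−1)² = 4 + 16 = 20
d²(R, SN-3) = (17−13)² + (5−3)² = 16 + 4 = 20
d²(R, SN-4) = (17−19)² + (5−17)² = 4 + 144 = 148
d²(R, SN-5) = (17−(-16))² + (5−(-10))² = 1089 + 225 = 1314
d²(R, SN-6) = (17−0)² + (5−18)² = 289 + 169 = 458
d²(R, SN-7) = (17−(-7))² + (5−15)² = 576 + 100 = 676
d²(R, SN-8) = (17−(-7))² + (5−(-18))² = 576 + 529 = 1105
R is equidistant from SN-2 and SN-3 (both at squared distance 20), and every other site is strictly farther — so R lies on the SN-2–SN-3 Voronoi edge.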